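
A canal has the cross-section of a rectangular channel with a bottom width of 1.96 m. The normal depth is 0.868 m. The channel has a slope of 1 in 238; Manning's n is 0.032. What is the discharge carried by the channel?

Flow area A = b·y = 1.96 × 0.868 = 1.701 m². Wetted perimeter P = b + 2y = 1.96 + 2×0.868 = 3.696 m.
Hydraulic radius R = A/P = 1.701/3.696 = 0.4603 m.
Manning's equation: Q = (1/n) A R^(2/3) S^(1/2) = (1/0.032) × 1.701 × 0.4603^(2/3) × 0.004202^(1/2) = 2.05 m³/s.

Q = 2.05 m³/s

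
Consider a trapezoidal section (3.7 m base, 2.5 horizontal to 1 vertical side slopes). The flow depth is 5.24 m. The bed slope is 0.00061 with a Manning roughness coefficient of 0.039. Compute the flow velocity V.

V = 1.25 m/s

With bottom width b = 3.7 m and side slope z = 2.5: A = (b + zy)y = (3.7 + 2.5×5.24)×5.24 = 88.03 m²; P = b + 2y√(1+z²) = 3.7 + 2×5.24×2.693 = 31.92 m.
Hydraulic radius R = A/P = 88.03/31.92 = 2.758 m.
From Manning's equation, V = (1/n) R^(2/3) S^(1/2) = (1/0.039) × 2.758^(2/3) × 0.00061^(1/2) = 1.25 m/s.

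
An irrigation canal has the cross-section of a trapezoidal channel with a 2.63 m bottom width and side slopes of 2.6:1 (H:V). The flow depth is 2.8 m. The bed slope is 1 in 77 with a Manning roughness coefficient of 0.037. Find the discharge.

With bottom width b = 2.63 m and side slope z = 2.6: A = (b + zy)y = (2.63 + 2.6×2.8)×2.8 = 27.75 m²; P = b + 2y√(1+z²) = 2.63 + 2×2.8×2.786 = 18.23 m.
Hydraulic radius R = A/P = 27.75/18.23 = 1.522 m.
Manning's equation: Q = (1/n) A R^(2/3) S^(1/2) = (1/0.037) × 27.75 × 1.522^(2/3) × 0.01299^(1/2) = 113 m³/s.

Q = 113 m³/s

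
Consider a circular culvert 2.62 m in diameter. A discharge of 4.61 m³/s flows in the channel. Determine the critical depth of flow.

At critical depth, Q² T / (g A³) = 1, i.e. A³/T = Q²/g = 4.61²/9.81 = 2.166.
At y = 1.18 m: A³/T = 5.014 — high.
At y = 0.676 m: A³/T = 0.5835 — low.
At y = 0.948 m: A³/T = 2.163 — ≈ 2.166.

y_c = 0.948 m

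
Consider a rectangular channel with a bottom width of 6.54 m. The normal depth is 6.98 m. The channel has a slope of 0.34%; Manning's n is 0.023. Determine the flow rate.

Flow area A = b·y = 6.54 × 6.98 = 45.65 m². Wetted perimeter P = b + 2y = 6.54 + 2×6.98 = 20.5 m.
Hydraulic radius R = A/P = 45.65/20.5 = 2.227 m.
Manning's equation: Q = (1/n) A R^(2/3) S^(1/2) = (1/0.023) × 45.65 × 2.227^(2/3) × 0.0034^(1/2) = 197 m³/s.

Q = 197 m³/s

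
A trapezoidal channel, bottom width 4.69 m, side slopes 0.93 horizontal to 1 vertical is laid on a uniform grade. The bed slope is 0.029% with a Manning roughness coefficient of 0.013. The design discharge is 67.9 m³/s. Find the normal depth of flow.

y_n = 3.84 m

Manning's equation rearranged: A R^(2/3) = nQ / (1·√S) = 0.013 × 67.9 / (√0.00029) = 51.83.
Trying y = 4.51 m: A R^(2/3) = 70.94 — high.
Trying y = 2.99 m: A R^(2/3) = 32.28 — low.
Trying y = 3.84 m: A R^(2/3) = 51.86 — matches.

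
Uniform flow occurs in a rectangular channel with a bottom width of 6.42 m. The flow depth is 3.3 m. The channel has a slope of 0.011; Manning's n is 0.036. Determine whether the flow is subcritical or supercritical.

Flow area A = b·y = 6.42 × 3.3 = 21.19 m². Wetted perimeter P = b + 2y = 6.42 + 2×3.3 = 13.02 m.
Hydraulic radius R = A/P = 21.19/13.02 = 1.627 m.
V = (1/n) R^(2/3) √S = (1/0.036) × 1.627^(2/3) × √0.011 = 4.03 m/s. Hydraulic depth D_h = A/T = 21.19/6.42 = 3.3 m.
Froude number Fr = V/√(g·D_h) = 4.03/√(9.81×3.3) = 0.708, which is less than 1, so the flow is subcritical.

subcritical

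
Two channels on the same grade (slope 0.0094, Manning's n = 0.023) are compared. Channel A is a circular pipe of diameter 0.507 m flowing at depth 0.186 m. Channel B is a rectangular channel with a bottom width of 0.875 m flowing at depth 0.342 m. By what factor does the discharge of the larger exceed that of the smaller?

Channel A: For a circular section of diameter D = 0.507 m at depth y = 0.186 m, the central angle is θ = 2 arccos(1 − 2y/D) = 2.603 rad. Then A = (D²/8)(θ − sin θ) = 0.06713 m² and P = Dθ/2 = 0.6597 m. Hydraulic radius R = A/P = 0.06713/0.6597 = 0.1018 m. Q_A = (1/0.023)·0.06713·0.1018^(2/3)·√0.0094 = 0.06167 m³/s.
Channel B: Flow area A = b·y = 0.875 × 0.342 = 0.2993 m². Wetted perimeter P = b + 2y = 0.875 + 2×0.342 = 1.559 m. Hydraulic radius R = A/P = 0.2993/1.559 = 0.1919 m. Q_B = (1/0.023)·0.2993·0.1919^(2/3)·√0.0094 = 0.4198 m³/s.
The larger discharge is 0.4198 m³/s and the smaller is 0.06167 m³/s; the ratio is 6.81.

6.81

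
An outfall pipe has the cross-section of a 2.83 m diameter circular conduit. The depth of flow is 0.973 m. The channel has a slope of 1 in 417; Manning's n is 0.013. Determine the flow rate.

For a circular section of diameter D = 2.83 m at depth y = 0.973 m, the central angle is θ = 2 arccos(1 − 2y/D) = 2.506 rad. Then A = (D²/8)(θ − sin θ) = 1.915 m² and P = Dθ/2 = 3.546 m.
Hydraulic radius R = A/P = 1.915/3.546 = 0.54 m.
Manning's equation: Q = (1/n) A R^(2/3) S^(1/2) = (1/0.013) × 1.915 × 0.54^(2/3) × 0.002398^(1/2) = 4.78 m³/s.

Q = 4.78 m³/s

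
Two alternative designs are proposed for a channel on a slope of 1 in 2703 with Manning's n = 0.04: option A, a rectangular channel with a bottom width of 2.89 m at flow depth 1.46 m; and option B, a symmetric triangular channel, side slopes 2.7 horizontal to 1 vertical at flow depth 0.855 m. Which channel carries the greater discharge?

Channel A: Flow area A = b·y = 2.89 × 1.46 = 4.219 m². Wetted perimeter P = b + 2y = 2.89 + 2×1.46 = 5.81 m. Hydraulic radius R = A/P = 4.219/5.81 = 0.7262 m. Q_A = (1/0.04)·4.219·0.7262^(2/3)·√0.00037 = 1.639 m³/s.
Channel B: For a triangular section with side slope z = 2.7: A = zy² = 2.7×0.855² = 1.974 m²; P = 2y√(1+z²) = 2×0.855×2.879 = 4.923 m. Hydraulic radius R = A/P = 1.974/4.923 = 0.4009 m. Q_B = (1/0.04)·1.974·0.4009^(2/3)·√0.00037 = 0.516 m³/s.
Q_A = 1.639 m³/s vs Q_B = 0.516 m³/s, so channel A carries more.

channel A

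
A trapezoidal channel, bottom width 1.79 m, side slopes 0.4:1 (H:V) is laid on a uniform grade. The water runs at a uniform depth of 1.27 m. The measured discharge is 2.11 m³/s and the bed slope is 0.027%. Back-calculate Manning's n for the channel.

With bottom width b = 1.79 m and side slope z = 0.4: A = (b + zy)y = (1.79 + 0.4×1.27)×1.27 = 2.918 m²; P = b + 2y√(1+z²) = 1.79 + 2×1.27×1.077 = 4.526 m.
Hydraulic radius R = A/P = 2.918/4.526 = 0.6449 m.
Rearranging Manning's equation: n = (1/Q) A R^(2/3) S^(1/2) = (1/2.11) × 2.918 × 0.6449^(2/3) × √0.00027 = 0.017.

n = 0.017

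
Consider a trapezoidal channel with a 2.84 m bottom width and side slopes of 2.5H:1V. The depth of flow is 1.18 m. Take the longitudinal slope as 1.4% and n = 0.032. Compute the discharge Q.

Q = 20.7 m³/s

With bottom width b = 2.84 m and side slope z = 2.5: A = (b + zy)y = (2.84 + 2.5×1.18)×1.18 = 6.832 m²; P = b + 2y√(1+z²) = 2.84 + 2×1.18×2.693 = 9.194 m.
Hydraulic radius R = A/P = 6.832/9.194 = 0.7431 m.
Manning's equation: Q = (1/n) A R^(2/3) S^(1/2) = (1/0.032) × 6.832 × 0.7431^(2/3) × 0.014^(1/2) = 20.7 m³/s.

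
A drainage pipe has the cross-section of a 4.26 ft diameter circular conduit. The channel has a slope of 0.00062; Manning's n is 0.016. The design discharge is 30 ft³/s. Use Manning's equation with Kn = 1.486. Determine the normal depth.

y_n = 3.08 ft

Manning's equation rearranged: A R^(2/3) = nQ / (1.486·√S) = 0.016 × 30 / (1.486 × √0.00062) = 12.97.
Trying y = 3.89 ft: A R^(2/3) = 15.92 — too large.
Trying y = 3.08 ft: A R^(2/3) = 12.97 — ≈ 12.97.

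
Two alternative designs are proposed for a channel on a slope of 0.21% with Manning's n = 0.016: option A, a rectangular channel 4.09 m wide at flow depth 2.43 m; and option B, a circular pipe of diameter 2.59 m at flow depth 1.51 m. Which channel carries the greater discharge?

channel A

Channel A: Flow area A = b·y = 4.09 × 2.43 = 9.939 m². Wetted perimeter P = b + 2y = 4.09 + 2×2.43 = 8.95 m. Hydraulic radius R = A/P = 9.939/8.95 = 1.11 m. Q_A = (1/0.016)·9.939·1.11^(2/3)·√0.0021 = 30.53 m³/s.
Channel B: For a circular section of diameter D = 2.59 m at depth y = 1.51 m, the central angle is θ = 2 arccos(1 − 2y/D) = 3.475 rad. Then A = (D²/8)(θ − sin θ) = 3.189 m² and P = Dθ/2 = 4.5 m. Hydraulic radius R = A/P = 3.189/4.5 = 0.7085 m. Q_B = (1/0.016)·3.189·0.7085^(2/3)·√0.0021 = 7.258 m³/s.
Q_A = 30.53 m³/s vs Q_B = 7.258 m³/s, so channel A carries more.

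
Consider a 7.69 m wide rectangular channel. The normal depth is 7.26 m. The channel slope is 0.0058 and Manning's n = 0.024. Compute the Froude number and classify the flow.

Flow area A = b·y = 7.69 × 7.26 = 55.83 m². Wetted perimeter P = b + 2y = 7.69 + 2×7.26 = 22.21 m.
Hydraulic radius R = A/P = 55.83/22.21 = 2.514 m.
V = (1/n) R^(2/3) √S = (1/0.024) × 2.514^(2/3) × √0.0058 = 5.866 m/s. Hydraulic depth D_h = A/T = 55.83/7.69 = 7.26 m.
Froude number Fr = V/√(g·D_h) = 5.866/√(9.81×7.26) = 0.695, which is less than 1, so the flow is subcritical.

subcritical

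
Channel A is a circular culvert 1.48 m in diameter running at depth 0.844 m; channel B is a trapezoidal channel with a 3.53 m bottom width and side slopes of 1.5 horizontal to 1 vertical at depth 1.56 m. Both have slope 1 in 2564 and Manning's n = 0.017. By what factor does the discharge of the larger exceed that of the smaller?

16.6

Channel A: For a circular section of diameter D = 1.48 m at depth y = 0.844 m, the central angle is θ = 2 arccos(1 − 2y/D) = 3.424 rad. Then A = (D²/8)(θ − sin θ) = 1.014 m² and P = Dθ/2 = 2.533 m. Hydraulic radius R = A/P = 1.014/2.533 = 0.4001 m. Q_A = (1/0.017)·1.014·0.4001^(2/3)·√0.00039 = 0.6393 m³/s.
Channel B: With bottom width b = 3.53 m and side slope z = 1.5: A = (b + zy)y = (3.53 + 1.5×1.56)×1.56 = 9.157 m²; P = b + 2y√(1+z²) = 3.53 + 2×1.56×1.803 = 9.155 m. Hydraulic radius R = A/P = 9.157/9.155 = 1 m. Q_B = (1/0.017)·9.157·1^(2/3)·√0.00039 = 10.64 m³/s.
The larger discharge is 10.64 m³/s and the smaller is 0.6393 m³/s; the ratio is 16.6.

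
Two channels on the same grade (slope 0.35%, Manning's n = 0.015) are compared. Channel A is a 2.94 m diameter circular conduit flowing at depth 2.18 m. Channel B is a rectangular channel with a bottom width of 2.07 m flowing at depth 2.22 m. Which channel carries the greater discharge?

channel A

Channel A: For a circular section of diameter D = 2.94 m at depth y = 2.18 m, the central angle is θ = 2 arccos(1 − 2y/D) = 4.15 rad. Then A = (D²/8)(θ − sin θ) = 5.397 m² and P = Dθ/2 = 6.1 m. Hydraulic radius R = A/P = 5.397/6.1 = 0.8848 m. Q_A = (1/0.015)·5.397·0.8848^(2/3)·√0.0035 = 19.62 m³/s.
Channel B: Flow area A = b·y = 2.07 × 2.22 = 4.595 m². Wetted perimeter P = b + 2y = 2.07 + 2×2.22 = 6.51 m. Hydraulic radius R = A/P = 4.595/6.51 = 0.7059 m. Q_B = (1/0.015)·4.595·0.7059^(2/3)·√0.0035 = 14.37 m³/s.
Q_A = 19.62 m³/s vs Q_B = 14.37 m³/s, so channel A carries more.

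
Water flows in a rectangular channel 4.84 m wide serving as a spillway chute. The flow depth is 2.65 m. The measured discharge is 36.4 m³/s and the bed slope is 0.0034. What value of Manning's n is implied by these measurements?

Flow area A = b·y = 4.84 × 2.65 = 12.83 m². Wetted perimeter P = b + 2y = 4.84 + 2×2.65 = 10.14 m.
Hydraulic radius R = A/P = 12.83/10.14 = 1.265 m.
Rearranging Manning's equation: n = (1/Q) A R^(2/3) S^(1/2) = (1/36.4) × 12.83 × 1.265^(2/3) × √0.0034 = 0.024.

n = 0.024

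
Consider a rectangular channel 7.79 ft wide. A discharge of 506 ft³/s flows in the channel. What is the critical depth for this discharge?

For a rectangular channel, critical depth y_c = (q²/g)^(1/3) where q = Q/b = 506/7.79 = 64.96 ft²/s.
So y_c = (64.96²/32.2)^(1/3) = 5.08 ft.

y_c = 5.08 ft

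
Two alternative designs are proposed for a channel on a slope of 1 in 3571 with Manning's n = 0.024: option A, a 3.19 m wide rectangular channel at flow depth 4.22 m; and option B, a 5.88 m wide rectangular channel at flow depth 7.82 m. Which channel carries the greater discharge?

channel B

Channel A: Flow area A = b·y = 3.19 × 4.22 = 13.46 m². Wetted perimeter P = b + 2y = 3.19 + 2×4.22 = 11.63 m. Hydraulic radius R = A/P = 13.46/11.63 = 1.158 m. Q_A = (1/0.024)·13.46·1.158^(2/3)·√0.00028 = 10.35 m³/s.
Channel B: Flow area A = b·y = 5.88 × 7.82 = 45.98 m². Wetted perimeter P = b + 2y = 5.88 + 2×7.82 = 21.52 m. Hydraulic radius R = A/P = 45.98/21.52 = 2.137 m. Q_B = (1/0.024)·45.98·2.137^(2/3)·√0.00028 = 53.19 m³/s.
Q_A = 10.35 m³/s vs Q_B = 53.19 m³/s, so channel B carries more.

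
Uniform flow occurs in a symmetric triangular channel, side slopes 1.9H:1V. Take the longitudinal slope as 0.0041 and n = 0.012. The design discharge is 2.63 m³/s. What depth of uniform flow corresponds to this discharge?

Manning's equation rearranged: A R^(2/3) = nQ / (1·√S) = 0.012 × 2.63 / (√0.0041) = 0.4929.
Trying y = 0.653 m: A R^(2/3) = 0.3541 — short.
Trying y = 0.739 m: A R^(2/3) = 0.4925 — ≈ 0.4929.

y_n = 0.739 m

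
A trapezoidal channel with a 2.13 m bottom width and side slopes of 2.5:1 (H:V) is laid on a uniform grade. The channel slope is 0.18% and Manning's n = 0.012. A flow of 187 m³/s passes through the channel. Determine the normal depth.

y_n = 3.4 m

Manning's equation rearranged: A R^(2/3) = nQ / (1·√S) = 0.012 × 187 / (√0.0018) = 52.89.
At y = 2.61 m: A R^(2/3) = 28.21 — short.
At y = 3.4 m: A R^(2/3) = 52.85 — matches.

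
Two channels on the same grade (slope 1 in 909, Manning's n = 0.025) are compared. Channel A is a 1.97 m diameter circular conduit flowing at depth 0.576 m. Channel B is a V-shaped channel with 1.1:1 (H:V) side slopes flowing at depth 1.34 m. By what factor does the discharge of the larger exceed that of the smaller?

3.49

Channel A: For a circular section of diameter D = 1.97 m at depth y = 0.576 m, the central angle is θ = 2 arccos(1 − 2y/D) = 2.285 rad. Then A = (D²/8)(θ − sin θ) = 0.7421 m² and P = Dθ/2 = 2.251 m. Hydraulic radius R = A/P = 0.7421/2.251 = 0.3297 m. Q_A = (1/0.025)·0.7421·0.3297^(2/3)·√0.0011 = 0.4699 m³/s.
Channel B: For a triangular section with side slope z = 1.1: A = zy² = 1.1×1.34² = 1.975 m²; P = 2y√(1+z²) = 2×1.34×1.487 = 3.984 m. Hydraulic radius R = A/P = 1.975/3.984 = 0.4958 m. Q_B = (1/0.025)·1.975·0.4958^(2/3)·√0.0011 = 1.641 m³/s.
The larger discharge is 1.641 m³/s and the smaller is 0.4699 m³/s; the ratio is 3.49.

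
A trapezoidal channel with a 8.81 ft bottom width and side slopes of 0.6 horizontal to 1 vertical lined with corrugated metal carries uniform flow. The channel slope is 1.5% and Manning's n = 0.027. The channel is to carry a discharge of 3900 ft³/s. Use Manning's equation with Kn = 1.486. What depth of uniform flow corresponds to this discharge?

y_n = 12 ft

Manning's equation rearranged: A R^(2/3) = nQ / (1.486·√S) = 0.027 × 3900 / (1.486 × √0.015) = 578.6.
Try y = 13.7 ft: A R^(2/3) = 746.5 — too large.
Try y = 8.92 ft: A R^(2/3) = 332.3 — too small.
Try y = 12 ft: A R^(2/3) = 578.2 — ≈ 578.6.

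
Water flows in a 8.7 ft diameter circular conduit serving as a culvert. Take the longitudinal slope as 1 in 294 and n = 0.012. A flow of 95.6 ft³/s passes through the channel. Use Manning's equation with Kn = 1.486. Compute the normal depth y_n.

y_n = 2.14 ft

Manning's equation rearranged: A R^(2/3) = nQ / (1.486·√S) = 0.012 × 95.6 / (1.486 × √0.003401) = 13.24.
Trying y = 2.54 ft: A R^(2/3) = 18.54 — too large.
Trying y = 1.68 ft: A R^(2/3) = 8.139 — too small.
Trying y = 2.14 ft: A R^(2/3) = 13.24 — ≈ 13.24.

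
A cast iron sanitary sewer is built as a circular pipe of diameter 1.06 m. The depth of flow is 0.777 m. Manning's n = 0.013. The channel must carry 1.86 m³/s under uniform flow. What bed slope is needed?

S = 0.0056

For a circular section of diameter D = 1.06 m at depth y = 0.777 m, the central angle is θ = 2 arccos(1 − 2y/D) = 4.111 rad. Then A = (D²/8)(θ − sin θ) = 0.6932 m² and P = Dθ/2 = 2.179 m.
Hydraulic radius R = A/P = 0.6932/2.179 = 0.3182 m.
From Manning's equation, S = [nQ / (1 A R^(2/3))]² = [0.013 × 1.86 / (1 × 0.6932 × 0.3182^(2/3))]² = 0.0056.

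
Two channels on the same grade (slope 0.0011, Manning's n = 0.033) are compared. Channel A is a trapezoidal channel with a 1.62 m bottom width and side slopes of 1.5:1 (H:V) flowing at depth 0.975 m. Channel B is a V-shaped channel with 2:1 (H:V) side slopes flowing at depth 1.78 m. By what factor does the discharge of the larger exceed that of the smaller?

Channel A: With bottom width b = 1.62 m and side slope z = 1.5: A = (b + zy)y = (1.62 + 1.5×0.975)×0.975 = 3.005 m²; P = b + 2y√(1+z²) = 1.62 + 2×0.975×1.803 = 5.135 m. Hydraulic radius R = A/P = 3.005/5.135 = 0.5852 m. Q_A = (1/0.033)·3.005·0.5852^(2/3)·√0.0011 = 2.113 m³/s.
Channel B: For a triangular section with side slope z = 2: A = zy² = 2×1.78² = 6.337 m²; P = 2y√(1+z²) = 2×1.78×2.236 = 7.96 m. Hydraulic radius R = A/P = 6.337/7.96 = 0.796 m. Q_B = (1/0.033)·6.337·0.796^(2/3)·√0.0011 = 5.47 m³/s.
The larger discharge is 5.47 m³/s and the smaller is 2.113 m³/s; the ratio is 2.59.

2.59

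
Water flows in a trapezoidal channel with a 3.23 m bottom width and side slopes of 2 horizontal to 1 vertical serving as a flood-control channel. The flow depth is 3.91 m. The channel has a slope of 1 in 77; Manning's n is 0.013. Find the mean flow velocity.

V = 14.3 m/s

With bottom width b = 3.23 m and side slope z = 2: A = (b + zy)y = (3.23 + 2×3.91)×3.91 = 43.21 m²; P = b + 2y√(1+z²) = 3.23 + 2×3.91×2.236 = 20.72 m.
Hydraulic radius R = A/P = 43.21/20.72 = 2.086 m.
From Manning's equation, V = (1/n) R^(2/3) S^(1/2) = (1/0.013) × 2.086^(2/3) × 0.01299^(1/2) = 14.3 m/s.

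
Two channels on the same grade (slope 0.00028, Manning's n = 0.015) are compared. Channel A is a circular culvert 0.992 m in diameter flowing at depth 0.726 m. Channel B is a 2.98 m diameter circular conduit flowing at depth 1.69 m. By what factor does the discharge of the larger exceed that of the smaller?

13.1

Channel A: For a circular section of diameter D = 0.992 m at depth y = 0.726 m, the central angle is θ = 2 arccos(1 − 2y/D) = 4.106 rad. Then A = (D²/8)(θ − sin θ) = 0.6061 m² and P = Dθ/2 = 2.037 m. Hydraulic radius R = A/P = 0.6061/2.037 = 0.2976 m. Q_A = (1/0.015)·0.6061·0.2976^(2/3)·√0.00028 = 0.3014 m³/s.
Channel B: For a circular section of diameter D = 2.98 m at depth y = 1.69 m, the central angle is θ = 2 arccos(1 − 2y/D) = 3.411 rad. Then A = (D²/8)(θ − sin θ) = 4.082 m² and P = Dθ/2 = 5.082 m. Hydraulic radius R = A/P = 4.082/5.082 = 0.8031 m. Q_B = (1/0.015)·4.082·0.8031^(2/3)·√0.00028 = 3.934 m³/s.
The larger discharge is 3.934 m³/s and the smaller is 0.3014 m³/s; the ratio is 13.1.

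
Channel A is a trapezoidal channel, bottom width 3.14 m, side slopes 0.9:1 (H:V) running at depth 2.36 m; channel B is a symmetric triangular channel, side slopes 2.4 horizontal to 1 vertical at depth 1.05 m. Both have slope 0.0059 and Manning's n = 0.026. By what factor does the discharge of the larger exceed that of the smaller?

9.11

Channel A: With bottom width b = 3.14 m and side slope z = 0.9: A = (b + zy)y = (3.14 + 0.9×2.36)×2.36 = 12.42 m²; P = b + 2y√(1+z²) = 3.14 + 2×2.36×1.345 = 9.49 m. Hydraulic radius R = A/P = 12.42/9.49 = 1.309 m. Q_A = (1/0.026)·12.42·1.309^(2/3)·√0.0059 = 43.92 m³/s.
Channel B: For a triangular section with side slope z = 2.4: A = zy² = 2.4×1.05² = 2.646 m²; P = 2y√(1+z²) = 2×1.05×2.6 = 5.46 m. Hydraulic radius R = A/P = 2.646/5.46 = 0.4846 m. Q_B = (1/0.026)·2.646·0.4846^(2/3)·√0.0059 = 4.823 m³/s.
The larger discharge is 43.92 m³/s and the smaller is 4.823 m³/s; the ratio is 9.11.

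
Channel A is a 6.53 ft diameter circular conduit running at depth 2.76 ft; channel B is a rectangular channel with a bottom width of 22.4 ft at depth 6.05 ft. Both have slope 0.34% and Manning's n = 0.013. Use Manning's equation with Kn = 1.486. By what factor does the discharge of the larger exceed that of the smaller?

19.5

Channel A: For a circular section of diameter D = 6.53 ft at depth y = 2.76 ft, the central angle is θ = 2 arccos(1 − 2y/D) = 2.831 rad. Then A = (D²/8)(θ − sin θ) = 13.46 ft² and P = Dθ/2 = 9.243 ft. Hydraulic radius R = A/P = 13.46/9.243 = 1.456 ft. Q_A = (1.486/0.013)·13.46·1.456^(2/3)·√0.0034 = 115.3 ft³/s.
Channel B: Flow area A = b·y = 22.4 × 6.05 = 135.5 ft². Wetted perimeter P = b + 2y = 22.4 + 2×6.05 = 34.5 ft. Hydraulic radius R = A/P = 135.5/34.5 = 3.928 ft. Q_B = (1.486/0.013)·135.5·3.928^(2/3)·√0.0034 = 2249 ft³/s.
The larger discharge is 2249 ft³/s and the smaller is 115.3 ft³/s; the ratio is 19.5.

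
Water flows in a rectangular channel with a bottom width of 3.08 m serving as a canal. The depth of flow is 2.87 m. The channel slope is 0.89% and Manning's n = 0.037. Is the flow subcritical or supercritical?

Flow area A = b·y = 3.08 × 2.87 = 8.84 m². Wetted perimeter P = b + 2y = 3.08 + 2×2.87 = 8.82 m.
Hydraulic radius R = A/P = 8.84/8.82 = 1.002 m.
V = (1/n) R^(2/3) √S = (1/0.037) × 1.002^(2/3) × √0.0089 = 2.554 m/s. Hydraulic depth D_h = A/T = 8.84/3.08 = 2.87 m.
Froude number Fr = V/√(g·D_h) = 2.554/√(9.81×2.87) = 0.481, which is less than 1, so the flow is subcritical.

subcritical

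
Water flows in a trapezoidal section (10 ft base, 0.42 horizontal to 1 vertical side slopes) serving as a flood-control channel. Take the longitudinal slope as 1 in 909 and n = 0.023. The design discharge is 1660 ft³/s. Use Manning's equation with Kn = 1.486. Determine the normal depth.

y_n = 14.9 ft

Manning's equation rearranged: A R^(2/3) = nQ / (1.486·√S) = 0.023 × 1660 / (1.486 × √0.0011) = 774.6.
At y = 12.7 ft: A R^(2/3) = 583.5 — low.
At y = 14.9 ft: A R^(2/3) = 775.1 — matches.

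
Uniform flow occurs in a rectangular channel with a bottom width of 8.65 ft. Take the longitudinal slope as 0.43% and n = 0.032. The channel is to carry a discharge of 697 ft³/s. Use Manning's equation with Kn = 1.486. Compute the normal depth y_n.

y_n = 12.2 ft

Manning's equation rearranged: A R^(2/3) = nQ / (1.486·√S) = 0.032 × 697 / (1.486 × √0.0043) = 228.9.
Try y = 14.4 ft: A R^(2/3) = 277.5 — over.
Try y = 12.2 ft: A R^(2/3) = 228.8 — matches.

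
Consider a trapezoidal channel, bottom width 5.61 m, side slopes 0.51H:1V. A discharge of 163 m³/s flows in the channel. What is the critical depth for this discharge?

At critical depth, Q² T / (g A³) = 1, i.e. A³/T = Q²/g = 163²/9.81 = 2708.
At y = 3.34 m: A³/T = 1616 — too small.
At y = 4.81 m: A³/T = 5547 — too large.
At y = 3.9 m: A³/T = 2715 — ≈ 2708.

y_c = 3.9 m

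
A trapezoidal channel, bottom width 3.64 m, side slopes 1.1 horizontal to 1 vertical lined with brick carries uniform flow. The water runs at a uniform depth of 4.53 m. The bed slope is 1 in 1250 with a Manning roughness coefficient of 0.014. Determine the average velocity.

V = 3.5 m/s

With bottom width b = 3.64 m and side slope z = 1.1: A = (b + zy)y = (3.64 + 1.1×4.53)×4.53 = 39.06 m²; P = b + 2y√(1+z²) = 3.64 + 2×4.53×1.487 = 17.11 m.
Hydraulic radius R = A/P = 39.06/17.11 = 2.283 m.
From Manning's equation, V = (1/n) R^(2/3) S^(1/2) = (1/0.014) × 2.283^(2/3) × 0.0008^(1/2) = 3.5 m/s.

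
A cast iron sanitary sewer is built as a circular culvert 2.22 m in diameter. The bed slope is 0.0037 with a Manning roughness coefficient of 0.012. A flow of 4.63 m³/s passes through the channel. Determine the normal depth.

Manning's equation rearranged: A R^(2/3) = nQ / (1·√S) = 0.012 × 4.63 / (√0.0037) = 0.9134.
Trying y = 0.723 m: A R^(2/3) = 0.5995 — low.
Trying y = 1.16 m: A R^(2/3) = 1.408 — high.
Trying y = 0.906 m: A R^(2/3) = 0.9138 — ≈ 0.9134.

y_n = 0.906 m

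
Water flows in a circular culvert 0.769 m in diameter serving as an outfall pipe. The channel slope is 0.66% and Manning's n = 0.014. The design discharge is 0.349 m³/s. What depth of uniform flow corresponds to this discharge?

y_n = 0.333 m

Manning's equation rearranged: A R^(2/3) = nQ / (1·√S) = 0.014 × 0.349 / (√0.0066) = 0.06014.
Try y = 0.382 m: A R^(2/3) = 0.0765 — over.
Try y = 0.247 m: A R^(2/3) = 0.03455 — short.
Try y = 0.333 m: A R^(2/3) = 0.06018 — ≈ 0.06014.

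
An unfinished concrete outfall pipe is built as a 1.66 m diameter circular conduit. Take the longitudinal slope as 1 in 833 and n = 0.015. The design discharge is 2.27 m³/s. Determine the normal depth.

Manning's equation rearranged: A R^(2/3) = nQ / (1·√S) = 0.015 × 2.27 / (√0.0012) = 0.9827.
At y = 0.844 m: A R^(2/3) = 0.6193 — too small.
At y = 1.29 m: A R^(2/3) = 1.142 — too large.
At y = 1.14 m: A R^(2/3) = 0.9829 — matches.

y_n = 1.14 m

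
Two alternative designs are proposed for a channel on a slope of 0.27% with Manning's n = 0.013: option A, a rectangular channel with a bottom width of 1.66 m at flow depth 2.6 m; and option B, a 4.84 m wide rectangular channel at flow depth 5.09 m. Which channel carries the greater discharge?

Channel A: Flow area A = b·y = 1.66 × 2.6 = 4.316 m². Wetted perimeter P = b + 2y = 1.66 + 2×2.6 = 6.86 m. Hydraulic radius R = A/P = 4.316/6.86 = 0.6292 m. Q_A = (1/0.013)·4.316·0.6292^(2/3)·√0.0027 = 12.67 m³/s.
Channel B: Flow area A = b·y = 4.84 × 5.09 = 24.64 m². Wetted perimeter P = b + 2y = 4.84 + 2×5.09 = 15.02 m. Hydraulic radius R = A/P = 24.64/15.02 = 1.64 m. Q_B = (1/0.013)·24.64·1.64^(2/3)·√0.0027 = 137 m³/s.
Q_A = 12.67 m³/s vs Q_B = 137 m³/s, so channel B carries more.

channel B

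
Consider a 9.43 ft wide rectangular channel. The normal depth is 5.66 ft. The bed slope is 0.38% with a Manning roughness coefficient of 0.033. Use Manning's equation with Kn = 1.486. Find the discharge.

Q = 278 ft³/s

Flow area A = b·y = 9.43 × 5.66 = 53.37 ft². Wetted perimeter P = b + 2y = 9.43 + 2×5.66 = 20.75 ft.
Hydraulic radius R = A/P = 53.37/20.75 = 2.572 ft.
Manning's equation: Q = (1.486/n) A R^(2/3) S^(1/2) = (1.486/0.033) × 53.37 × 2.572^(2/3) × 0.0038^(1/2) = 278 ft³/s.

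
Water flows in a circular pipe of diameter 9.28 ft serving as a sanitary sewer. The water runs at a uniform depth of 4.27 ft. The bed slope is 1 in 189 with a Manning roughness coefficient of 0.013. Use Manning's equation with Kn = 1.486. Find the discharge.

Q = 427 ft³/s

For a circular section of diameter D = 9.28 ft at depth y = 4.27 ft, the central angle is θ = 2 arccos(1 − 2y/D) = 2.982 rad. Then A = (D²/8)(θ − sin θ) = 30.39 ft² and P = Dθ/2 = 13.84 ft.
Hydraulic radius R = A/P = 30.39/13.84 = 2.196 ft.
Manning's equation: Q = (1.486/n) A R^(2/3) S^(1/2) = (1.486/0.013) × 30.39 × 2.196^(2/3) × 0.005291^(1/2) = 427 ft³/s.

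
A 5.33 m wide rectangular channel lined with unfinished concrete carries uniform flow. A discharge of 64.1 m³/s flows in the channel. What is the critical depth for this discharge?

y_c = 2.45 m

For a rectangular channel, critical depth y_c = (q²/g)^(1/3) where q = Q/b = 64.1/5.33 = 12.03 m²/s.
So y_c = (12.03²/9.81)^(1/3) = 2.45 m.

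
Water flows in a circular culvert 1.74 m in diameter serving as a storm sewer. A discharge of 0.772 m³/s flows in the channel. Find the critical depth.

y_c = 0.425 m

At critical depth, Q² T / (g A³) = 1, i.e. A³/T = Q²/g = 0.772²/9.81 = 0.06075.
Try y = 0.476 m: A³/T = 0.09466 — too large.
Try y = 0.425 m: A³/T = 0.06089 — ≈ 0.06075.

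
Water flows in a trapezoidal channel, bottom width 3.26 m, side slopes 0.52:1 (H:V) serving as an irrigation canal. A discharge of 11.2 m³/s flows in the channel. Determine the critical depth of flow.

At critical depth, Q² T / (g A³) = 1, i.e. A³/T = Q²/g = 11.2²/9.81 = 12.79.
Try y = 1.21 m: A³/T = 23.06 — over.
Try y = 0.696 m: A³/T = 4.021 — short.
Try y = 1.01 m: A³/T = 12.96 — ≈ 12.79.

y_c = 1.01 m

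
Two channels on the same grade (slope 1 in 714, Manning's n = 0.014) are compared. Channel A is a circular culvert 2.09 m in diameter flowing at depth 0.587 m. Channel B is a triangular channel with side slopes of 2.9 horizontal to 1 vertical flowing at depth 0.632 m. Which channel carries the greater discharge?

Channel A: For a circular section of diameter D = 2.09 m at depth y = 0.587 m, the central angle is θ = 2 arccos(1 − 2y/D) = 2.234 rad. Then A = (D²/8)(θ − sin θ) = 0.7897 m² and P = Dθ/2 = 2.335 m. Hydraulic radius R = A/P = 0.7897/2.335 = 0.3382 m. Q_A = (1/0.014)·0.7897·0.3382^(2/3)·√0.001401 = 1.025 m³/s.
Channel B: For a triangular section with side slope z = 2.9: A = zy² = 2.9×0.632² = 1.158 m²; P = 2y√(1+z²) = 2×0.632×3.068 = 3.877 m. Hydraulic radius R = A/P = 1.158/3.877 = 0.2987 m. Q_B = (1/0.014)·1.158·0.2987^(2/3)·√0.001401 = 1.384 m³/s.
Q_A = 1.025 m³/s vs Q_B = 1.384 m³/s, so channel B carries more.

channel B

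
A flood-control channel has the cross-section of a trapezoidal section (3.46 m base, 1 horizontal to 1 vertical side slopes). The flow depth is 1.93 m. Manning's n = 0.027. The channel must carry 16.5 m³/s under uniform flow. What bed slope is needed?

With bottom width b = 3.46 m and side slope z = 1: A = (b + zy)y = (3.46 + 1×1.93)×1.93 = 10.4 m²; P = b + 2y√(1+z²) = 3.46 + 2×1.93×1.414 = 8.919 m.
Hydraulic radius R = A/P = 10.4/8.919 = 1.166 m.
From Manning's equation, S = [nQ / (1 A R^(2/3))]² = [0.027 × 16.5 / (1 × 10.4 × 1.166^(2/3))]² = 0.00149.

S = 0.00149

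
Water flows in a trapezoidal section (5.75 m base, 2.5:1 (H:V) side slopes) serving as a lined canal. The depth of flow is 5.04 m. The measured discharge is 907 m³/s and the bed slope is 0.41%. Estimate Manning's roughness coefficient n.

With bottom width b = 5.75 m and side slope z = 2.5: A = (b + zy)y = (5.75 + 2.5×5.04)×5.04 = 92.48 m²; P = b + 2y√(1+z²) = 5.75 + 2×5.04×2.693 = 32.89 m.
Hydraulic radius R = A/P = 92.48/32.89 = 2.812 m.
Rearranging Manning's equation: n = (1/Q) A R^(2/3) S^(1/2) = (1/907) × 92.48 × 2.812^(2/3) × √0.0041 = 0.013.

n = 0.013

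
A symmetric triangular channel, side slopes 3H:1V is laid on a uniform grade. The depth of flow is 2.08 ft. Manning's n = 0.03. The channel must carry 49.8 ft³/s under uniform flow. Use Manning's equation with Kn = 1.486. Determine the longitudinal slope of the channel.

For a triangular section with side slope z = 3: A = zy² = 3×2.08² = 12.98 ft²; P = 2y√(1+z²) = 2×2.08×3.162 = 13.16 ft.
Hydraulic radius R = A/P = 12.98/13.16 = 0.9866 ft.
From Manning's equation, S = [nQ / (1.486 A R^(2/3))]² = [0.03 × 49.8 / (1.486 × 12.98 × 0.9866^(2/3))]² = 0.00611.

S = 0.00611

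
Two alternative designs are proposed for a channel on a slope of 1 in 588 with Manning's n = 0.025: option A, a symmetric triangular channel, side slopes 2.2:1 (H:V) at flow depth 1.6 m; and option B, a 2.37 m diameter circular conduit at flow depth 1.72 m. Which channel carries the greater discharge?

Channel A: For a triangular section with side slope z = 2.2: A = zy² = 2.2×1.6² = 5.632 m²; P = 2y√(1+z²) = 2×1.6×2.417 = 7.733 m. Hydraulic radius R = A/P = 5.632/7.733 = 0.7283 m. Q_A = (1/0.025)·5.632·0.7283^(2/3)·√0.001701 = 7.52 m³/s.
Channel B: For a circular section of diameter D = 2.37 m at depth y = 1.72 m, the central angle is θ = 2 arccos(1 − 2y/D) = 4.078 rad. Then A = (D²/8)(θ − sin θ) = 3.429 m² and P = Dθ/2 = 4.833 m. Hydraulic radius R = A/P = 3.429/4.833 = 0.7095 m. Q_B = (1/0.025)·3.429·0.7095^(2/3)·√0.001701 = 4.5 m³/s.
Q_A = 7.52 m³/s vs Q_B = 4.5 m³/s, so channel A carries more.

channel A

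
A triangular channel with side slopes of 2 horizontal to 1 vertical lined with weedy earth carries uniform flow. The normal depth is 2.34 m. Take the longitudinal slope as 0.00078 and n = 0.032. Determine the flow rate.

Q = 9.85 m³/s

For a triangular section with side slope z = 2: A = zy² = 2×2.34² = 10.95 m²; P = 2y√(1+z²) = 2×2.34×2.236 = 10.46 m.
Hydraulic radius R = A/P = 10.95/10.46 = 1.046 m.
Manning's equation: Q = (1/n) A R^(2/3) S^(1/2) = (1/0.032) × 10.95 × 1.046^(2/3) × 0.00078^(1/2) = 9.85 m³/s.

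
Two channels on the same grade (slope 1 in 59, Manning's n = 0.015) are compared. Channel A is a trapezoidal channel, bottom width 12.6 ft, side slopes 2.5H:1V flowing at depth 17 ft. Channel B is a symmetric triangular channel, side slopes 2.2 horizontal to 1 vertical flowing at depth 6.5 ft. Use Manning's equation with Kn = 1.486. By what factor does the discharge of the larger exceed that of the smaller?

21.1

Channel A: With bottom width b = 12.6 ft and side slope z = 2.5: A = (b + zy)y = (12.6 + 2.5×17)×17 = 936.7 ft²; P = b + 2y√(1+z²) = 12.6 + 2×17×2.693 = 104.1 ft. Hydraulic radius R = A/P = 936.7/104.1 = 8.994 ft. Q_A = (1.486/0.015)·936.7·8.994^(2/3)·√0.01695 = 52250 ft³/s.
Channel B: For a triangular section with side slope z = 2.2: A = zy² = 2.2×6.5² = 92.95 ft²; P = 2y√(1+z²) = 2×6.5×2.417 = 31.42 ft. Hydraulic radius R = A/P = 92.95/31.42 = 2.959 ft. Q_B = (1.486/0.015)·92.95·2.959^(2/3)·√0.01695 = 2471 ft³/s.
The larger discharge is 52250 ft³/s and the smaller is 2471 ft³/s; the ratio is 21.1.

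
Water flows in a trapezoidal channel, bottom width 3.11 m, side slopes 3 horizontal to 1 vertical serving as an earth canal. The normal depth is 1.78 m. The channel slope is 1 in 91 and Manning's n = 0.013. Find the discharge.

Q = 125 m³/s

With bottom width b = 3.11 m and side slope z = 3: A = (b + zy)y = (3.11 + 3×1.78)×1.78 = 15.04 m²; P = b + 2y√(1+z²) = 3.11 + 2×1.78×3.162 = 14.37 m.
Hydraulic radius R = A/P = 15.04/14.37 = 1.047 m.
Manning's equation: Q = (1/n) A R^(2/3) S^(1/2) = (1/0.013) × 15.04 × 1.047^(2/3) × 0.01099^(1/2) = 125 m³/s.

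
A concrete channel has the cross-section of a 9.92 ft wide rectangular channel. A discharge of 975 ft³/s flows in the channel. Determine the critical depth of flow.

y_c = 6.69 ft

For a rectangular channel, critical depth y_c = (q²/g)^(1/3) where q = Q/b = 975/9.92 = 98.29 ft²/s.
So y_c = (98.29²/32.2)^(1/3) = 6.69 ft.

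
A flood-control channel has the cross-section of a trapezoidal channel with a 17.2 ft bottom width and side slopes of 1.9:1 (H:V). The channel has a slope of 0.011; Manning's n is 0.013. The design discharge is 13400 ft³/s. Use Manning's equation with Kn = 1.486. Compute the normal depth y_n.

y_n = 9.67 ft

Manning's equation rearranged: A R^(2/3) = nQ / (1.486·√S) = 0.013 × 13400 / (1.486 × √0.011) = 1118.
Try y = 12 ft: A R^(2/3) = 1754 — too large.
Try y = 8.44 ft: A R^(2/3) = 847.2 — too small.
Try y = 9.67 ft: A R^(2/3) = 1118 — matches.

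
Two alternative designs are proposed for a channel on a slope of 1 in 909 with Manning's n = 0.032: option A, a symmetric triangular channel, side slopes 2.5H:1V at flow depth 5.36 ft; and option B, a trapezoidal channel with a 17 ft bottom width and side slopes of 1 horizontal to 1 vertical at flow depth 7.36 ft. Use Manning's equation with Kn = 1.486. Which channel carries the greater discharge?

Channel A: For a triangular section with side slope z = 2.5: A = zy² = 2.5×5.36² = 71.82 ft²; P = 2y√(1+z²) = 2×5.36×2.693 = 28.86 ft. Hydraulic radius R = A/P = 71.82/28.86 = 2.488 ft. Q_A = (1.486/0.032)·71.82·2.488^(2/3)·√0.0011 = 203.1 ft³/s.
Channel B: With bottom width b = 17 ft and side slope z = 1: A = (b + zy)y = (17 + 1×7.36)×7.36 = 179.3 ft²; P = b + 2y√(1+z²) = 17 + 2×7.36×1.414 = 37.82 ft. Hydraulic radius R = A/P = 179.3/37.82 = 4.741 ft. Q_B = (1.486/0.032)·179.3·4.741^(2/3)·√0.0011 = 779.3 ft³/s.
Q_A = 203.1 ft³/s vs Q_B = 779.3 ft³/s, so channel B carries more.

channel B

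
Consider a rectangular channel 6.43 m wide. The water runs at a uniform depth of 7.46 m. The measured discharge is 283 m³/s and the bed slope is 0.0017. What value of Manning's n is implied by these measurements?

Flow area A = b·y = 6.43 × 7.46 = 47.97 m². Wetted perimeter P = b + 2y = 6.43 + 2×7.46 = 21.35 m.
Hydraulic radius R = A/P = 47.97/21.35 = 2.247 m.
Rearranging Manning's equation: n = (1/Q) A R^(2/3) S^(1/2) = (1/283) × 47.97 × 2.247^(2/3) × √0.0017 = 0.012.

n = 0.012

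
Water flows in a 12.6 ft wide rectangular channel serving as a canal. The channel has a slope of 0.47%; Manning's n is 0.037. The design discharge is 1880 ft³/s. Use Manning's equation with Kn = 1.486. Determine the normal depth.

Manning's equation rearranged: A R^(2/3) = nQ / (1.486·√S) = 0.037 × 1880 / (1.486 × √0.0047) = 682.8.
Trying y = 16.5 ft: A R^(2/3) = 571.6 — low.
Trying y = 22 ft: A R^(2/3) = 799.4 — high.
Trying y = 19.2 ft: A R^(2/3) = 683 — matches.

y_n = 19.2 ft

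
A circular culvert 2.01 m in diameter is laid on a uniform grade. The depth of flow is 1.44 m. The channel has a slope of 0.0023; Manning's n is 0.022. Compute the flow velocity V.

For a circular section of diameter D = 2.01 m at depth y = 1.44 m, the central angle is θ = 2 arccos(1 − 2y/D) = 4.037 rad. Then A = (D²/8)(θ − sin θ) = 2.433 m² and P = Dθ/2 = 4.057 m.
Hydraulic radius R = A/P = 2.433/4.057 = 0.5996 m.
From Manning's equation, V = (1/n) R^(2/3) S^(1/2) = (1/0.022) × 0.5996^(2/3) × 0.0023^(1/2) = 1.55 m/s.

V = 1.55 m/s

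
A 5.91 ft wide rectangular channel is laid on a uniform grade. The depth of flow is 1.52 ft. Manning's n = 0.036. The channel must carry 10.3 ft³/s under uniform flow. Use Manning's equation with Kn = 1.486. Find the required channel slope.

S = 0.000768

Flow area A = b·y = 5.91 × 1.52 = 8.983 ft². Wetted perimeter P = b + 2y = 5.91 + 2×1.52 = 8.95 ft.
Hydraulic radius R = A/P = 8.983/8.95 = 1.004 ft.
From Manning's equation, S = [nQ / (1.486 A R^(2/3))]² = [0.036 × 10.3 / (1.486 × 8.983 × 1.004^(2/3))]² = 0.000768.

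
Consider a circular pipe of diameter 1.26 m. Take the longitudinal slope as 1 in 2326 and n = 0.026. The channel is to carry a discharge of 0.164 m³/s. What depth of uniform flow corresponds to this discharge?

y_n = 0.52 m

Manning's equation rearranged: A R^(2/3) = nQ / (1·√S) = 0.026 × 0.164 / (√0.0004299) = 0.2056.
Try y = 0.637 m: A R^(2/3) = 0.2941 — over.
Try y = 0.374 m: A R^(2/3) = 0.1107 — short.
Try y = 0.52 m: A R^(2/3) = 0.2059 — ≈ 0.2056.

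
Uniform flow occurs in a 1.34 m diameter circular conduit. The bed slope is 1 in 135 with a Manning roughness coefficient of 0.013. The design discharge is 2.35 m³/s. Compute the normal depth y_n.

y_n = 0.687 m

Manning's equation rearranged: A R^(2/3) = nQ / (1·√S) = 0.013 × 2.35 / (√0.007407) = 0.355.
Trying y = 0.562 m: A R^(2/3) = 0.2498 — short.
Trying y = 0.687 m: A R^(2/3) = 0.3548 — close enough.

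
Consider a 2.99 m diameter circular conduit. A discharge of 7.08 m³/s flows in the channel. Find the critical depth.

y_c = 1.14 m

At critical depth, Q² T / (g A³) = 1, i.e. A³/T = Q²/g = 7.08²/9.81 = 5.11.
At y = 1.31 m: A³/T = 8.732 — over.
At y = 0.851 m: A³/T = 1.654 — short.
At y = 1.14 m: A³/T = 5.122 — ≈ 5.11.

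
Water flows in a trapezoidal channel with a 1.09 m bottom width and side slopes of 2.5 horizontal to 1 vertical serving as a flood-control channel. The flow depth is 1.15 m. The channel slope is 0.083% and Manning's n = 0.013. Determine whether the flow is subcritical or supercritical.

subcritical

With bottom width b = 1.09 m and side slope z = 2.5: A = (b + zy)y = (1.09 + 2.5×1.15)×1.15 = 4.56 m²; P = b + 2y√(1+z²) = 1.09 + 2×1.15×2.693 = 7.283 m.
Hydraulic radius R = A/P = 4.56/7.283 = 0.6261 m.
V = (1/n) R^(2/3) √S = (1/0.013) × 0.6261^(2/3) × √0.00083 = 1.622 m/s. Hydraulic depth D_h = A/T = 4.56/6.84 = 0.6666 m.
Froude number Fr = V/√(g·D_h) = 1.622/√(9.81×0.6666) = 0.634, which is less than 1, so the flow is subcritical.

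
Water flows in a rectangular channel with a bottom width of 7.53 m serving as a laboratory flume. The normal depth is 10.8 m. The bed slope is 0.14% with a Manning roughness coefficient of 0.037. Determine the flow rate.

Flow area A = b·y = 7.53 × 10.8 = 81.32 m². Wetted perimeter P = b + 2y = 7.53 + 2×10.8 = 29.13 m.
Hydraulic radius R = A/P = 81.32/29.13 = 2.792 m.
Manning's equation: Q = (1/n) A R^(2/3) S^(1/2) = (1/0.037) × 81.32 × 2.792^(2/3) × 0.0014^(1/2) = 163 m³/s.

Q = 163 m³/s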